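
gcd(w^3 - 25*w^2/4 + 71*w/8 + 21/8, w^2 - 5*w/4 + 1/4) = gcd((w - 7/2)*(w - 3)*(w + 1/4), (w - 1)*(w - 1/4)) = 1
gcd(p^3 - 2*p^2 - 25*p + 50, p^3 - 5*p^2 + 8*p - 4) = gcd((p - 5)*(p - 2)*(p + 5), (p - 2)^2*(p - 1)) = p - 2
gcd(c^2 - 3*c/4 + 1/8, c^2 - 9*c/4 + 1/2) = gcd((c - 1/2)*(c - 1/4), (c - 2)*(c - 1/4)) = c - 1/4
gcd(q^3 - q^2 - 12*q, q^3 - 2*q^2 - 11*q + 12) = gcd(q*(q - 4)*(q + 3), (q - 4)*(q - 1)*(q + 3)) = q^2 - q - 12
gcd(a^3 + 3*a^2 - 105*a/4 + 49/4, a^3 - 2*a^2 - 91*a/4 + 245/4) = a - 7/2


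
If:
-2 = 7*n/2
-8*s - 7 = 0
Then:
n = -4/7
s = -7/8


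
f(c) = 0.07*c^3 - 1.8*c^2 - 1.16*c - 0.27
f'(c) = 0.21*c^2 - 3.6*c - 1.16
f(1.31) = -4.72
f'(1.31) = -5.52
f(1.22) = -4.24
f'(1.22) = -5.24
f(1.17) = -3.98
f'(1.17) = -5.08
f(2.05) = -9.61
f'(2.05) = -7.66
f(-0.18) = -0.12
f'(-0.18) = -0.51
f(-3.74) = -24.77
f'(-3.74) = 15.24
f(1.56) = -6.19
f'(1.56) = -6.26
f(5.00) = -42.32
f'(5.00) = -13.91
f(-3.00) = -14.88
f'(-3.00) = 11.53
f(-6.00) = -73.23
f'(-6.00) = 28.00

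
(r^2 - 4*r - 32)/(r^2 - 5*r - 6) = (-r^2 + 4*r + 32)/(-r^2 + 5*r + 6)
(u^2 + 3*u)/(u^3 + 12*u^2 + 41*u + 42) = u/(u^2 + 9*u + 14)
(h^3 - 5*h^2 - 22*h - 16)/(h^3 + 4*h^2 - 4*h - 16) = (h^2 - 7*h - 8)/(h^2 + 2*h - 8)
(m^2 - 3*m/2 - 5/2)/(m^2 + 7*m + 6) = (m - 5/2)/(m + 6)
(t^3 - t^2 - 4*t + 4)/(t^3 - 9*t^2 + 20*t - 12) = (t + 2)/(t - 6)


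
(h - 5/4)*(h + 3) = h^2 + 7*h/4 - 15/4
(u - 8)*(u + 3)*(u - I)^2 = u^4 - 5*u^3 - 2*I*u^3 - 25*u^2 + 10*I*u^2 + 5*u + 48*I*u + 24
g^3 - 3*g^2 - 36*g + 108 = (g - 6)*(g - 3)*(g + 6)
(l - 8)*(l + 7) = l^2 - l - 56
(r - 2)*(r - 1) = r^2 - 3*r + 2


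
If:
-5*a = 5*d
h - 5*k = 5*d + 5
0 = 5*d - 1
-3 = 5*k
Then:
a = -1/5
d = 1/5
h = 3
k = -3/5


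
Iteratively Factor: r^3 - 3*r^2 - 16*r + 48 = (r - 3)*(r^2 - 16) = (r - 4)*(r - 3)*(r + 4)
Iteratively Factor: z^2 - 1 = (z + 1)*(z - 1)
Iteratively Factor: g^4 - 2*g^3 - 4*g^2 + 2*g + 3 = (g + 1)*(g^3 - 3*g^2 - g + 3) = (g + 1)^2*(g^2 - 4*g + 3) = (g - 3)*(g + 1)^2*(g - 1)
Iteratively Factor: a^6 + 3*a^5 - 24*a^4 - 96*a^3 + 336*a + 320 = (a + 2)*(a^5 + a^4 - 26*a^3 - 44*a^2 + 88*a + 160) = (a - 2)*(a + 2)*(a^4 + 3*a^3 - 20*a^2 - 84*a - 80) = (a - 5)*(a - 2)*(a + 2)*(a^3 + 8*a^2 + 20*a + 16) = (a - 5)*(a - 2)*(a + 2)*(a + 4)*(a^2 + 4*a + 4) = (a - 5)*(a - 2)*(a + 2)^2*(a + 4)*(a + 2)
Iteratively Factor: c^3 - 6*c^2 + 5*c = (c - 5)*(c^2 - c) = (c - 5)*(c - 1)*(c)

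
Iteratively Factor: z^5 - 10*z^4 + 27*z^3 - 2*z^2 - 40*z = (z - 5)*(z^4 - 5*z^3 + 2*z^2 + 8*z) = (z - 5)*(z - 4)*(z^3 - z^2 - 2*z) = (z - 5)*(z - 4)*(z + 1)*(z^2 - 2*z) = (z - 5)*(z - 4)*(z - 2)*(z + 1)*(z)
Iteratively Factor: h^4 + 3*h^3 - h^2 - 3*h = (h - 1)*(h^3 + 4*h^2 + 3*h) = h*(h - 1)*(h^2 + 4*h + 3) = h*(h - 1)*(h + 1)*(h + 3)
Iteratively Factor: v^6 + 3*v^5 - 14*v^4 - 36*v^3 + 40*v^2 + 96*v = (v - 3)*(v^5 + 6*v^4 + 4*v^3 - 24*v^2 - 32*v) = (v - 3)*(v - 2)*(v^4 + 8*v^3 + 20*v^2 + 16*v) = v*(v - 3)*(v - 2)*(v^3 + 8*v^2 + 20*v + 16) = v*(v - 3)*(v - 2)*(v + 2)*(v^2 + 6*v + 8) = v*(v - 3)*(v - 2)*(v + 2)^2*(v + 4)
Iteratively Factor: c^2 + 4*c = (c)*(c + 4)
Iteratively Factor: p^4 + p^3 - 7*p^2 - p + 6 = (p - 1)*(p^3 + 2*p^2 - 5*p - 6) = (p - 2)*(p - 1)*(p^2 + 4*p + 3) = (p - 2)*(p - 1)*(p + 3)*(p + 1)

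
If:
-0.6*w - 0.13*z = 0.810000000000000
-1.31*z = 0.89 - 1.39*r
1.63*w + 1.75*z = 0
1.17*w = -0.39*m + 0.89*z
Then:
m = 8.67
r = 2.12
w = -1.69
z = 1.58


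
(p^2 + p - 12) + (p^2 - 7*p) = 2*p^2 - 6*p - 12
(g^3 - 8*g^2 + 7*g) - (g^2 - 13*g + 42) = g^3 - 9*g^2 + 20*g - 42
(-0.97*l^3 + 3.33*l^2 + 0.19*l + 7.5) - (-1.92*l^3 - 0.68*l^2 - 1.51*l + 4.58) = 0.95*l^3 + 4.01*l^2 + 1.7*l + 2.92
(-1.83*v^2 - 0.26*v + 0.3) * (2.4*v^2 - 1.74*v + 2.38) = -4.392*v^4 + 2.5602*v^3 - 3.183*v^2 - 1.1408*v + 0.714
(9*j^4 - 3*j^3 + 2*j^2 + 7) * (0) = 0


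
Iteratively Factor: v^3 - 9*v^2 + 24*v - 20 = (v - 2)*(v^2 - 7*v + 10) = (v - 5)*(v - 2)*(v - 2)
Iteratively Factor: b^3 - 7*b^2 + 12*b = (b)*(b^2 - 7*b + 12) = b*(b - 3)*(b - 4)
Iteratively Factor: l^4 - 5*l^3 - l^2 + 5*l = (l + 1)*(l^3 - 6*l^2 + 5*l) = (l - 5)*(l + 1)*(l^2 - l) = (l - 5)*(l - 1)*(l + 1)*(l)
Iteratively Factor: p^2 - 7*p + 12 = (p - 4)*(p - 3)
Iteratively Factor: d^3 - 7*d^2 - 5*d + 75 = (d - 5)*(d^2 - 2*d - 15) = (d - 5)^2*(d + 3)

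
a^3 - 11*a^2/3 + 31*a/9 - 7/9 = (a - 7/3)*(a - 1)*(a - 1/3)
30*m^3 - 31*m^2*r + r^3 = (-5*m + r)*(-m + r)*(6*m + r)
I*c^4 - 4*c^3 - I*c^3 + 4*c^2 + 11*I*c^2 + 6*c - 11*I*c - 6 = (c - 1)*(c - I)*(c + 6*I)*(I*c + 1)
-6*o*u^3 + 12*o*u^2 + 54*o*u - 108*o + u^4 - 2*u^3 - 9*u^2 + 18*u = (-6*o + u)*(u - 3)*(u - 2)*(u + 3)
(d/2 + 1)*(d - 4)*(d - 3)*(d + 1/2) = d^4/2 - 9*d^3/4 - 9*d^2/4 + 23*d/2 + 6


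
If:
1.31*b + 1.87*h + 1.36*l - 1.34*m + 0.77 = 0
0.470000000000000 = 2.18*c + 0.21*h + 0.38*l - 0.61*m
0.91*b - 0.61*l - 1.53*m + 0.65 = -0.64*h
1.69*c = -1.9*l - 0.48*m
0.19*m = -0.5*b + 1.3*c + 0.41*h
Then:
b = 9.67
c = 3.76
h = 4.76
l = -6.02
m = 10.57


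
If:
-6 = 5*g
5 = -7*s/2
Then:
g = -6/5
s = -10/7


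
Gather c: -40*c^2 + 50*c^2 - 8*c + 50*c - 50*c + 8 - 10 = 10*c^2 - 8*c - 2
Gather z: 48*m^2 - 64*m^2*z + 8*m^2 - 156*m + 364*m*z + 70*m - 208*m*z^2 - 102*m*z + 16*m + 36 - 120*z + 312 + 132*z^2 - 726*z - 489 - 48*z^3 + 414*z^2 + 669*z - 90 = 56*m^2 - 70*m - 48*z^3 + z^2*(546 - 208*m) + z*(-64*m^2 + 262*m - 177) - 231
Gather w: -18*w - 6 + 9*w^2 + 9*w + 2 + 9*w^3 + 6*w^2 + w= 9*w^3 + 15*w^2 - 8*w - 4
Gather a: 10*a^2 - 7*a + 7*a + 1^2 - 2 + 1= 10*a^2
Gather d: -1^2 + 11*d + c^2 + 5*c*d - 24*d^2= c^2 - 24*d^2 + d*(5*c + 11) - 1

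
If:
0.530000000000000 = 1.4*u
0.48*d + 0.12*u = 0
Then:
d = -0.09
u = 0.38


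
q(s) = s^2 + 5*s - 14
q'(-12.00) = -19.00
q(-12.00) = 70.00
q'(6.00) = 17.00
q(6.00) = 52.00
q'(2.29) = 9.58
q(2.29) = 2.69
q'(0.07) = 5.14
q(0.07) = -13.65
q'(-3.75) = -2.50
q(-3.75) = -18.69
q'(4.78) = 14.56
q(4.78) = 32.75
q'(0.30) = 5.60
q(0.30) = -12.41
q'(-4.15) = -3.30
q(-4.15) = -17.53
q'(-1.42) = 2.16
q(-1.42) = -19.08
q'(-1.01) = 2.98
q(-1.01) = -18.03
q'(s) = 2*s + 5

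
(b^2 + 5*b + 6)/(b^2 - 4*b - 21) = (b + 2)/(b - 7)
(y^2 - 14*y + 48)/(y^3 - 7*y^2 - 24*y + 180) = (y - 8)/(y^2 - y - 30)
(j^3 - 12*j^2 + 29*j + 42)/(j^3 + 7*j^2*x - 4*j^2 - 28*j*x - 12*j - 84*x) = (j^2 - 6*j - 7)/(j^2 + 7*j*x + 2*j + 14*x)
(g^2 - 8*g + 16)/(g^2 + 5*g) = (g^2 - 8*g + 16)/(g*(g + 5))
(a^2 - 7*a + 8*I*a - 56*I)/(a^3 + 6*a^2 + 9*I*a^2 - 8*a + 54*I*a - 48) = (a - 7)/(a^2 + a*(6 + I) + 6*I)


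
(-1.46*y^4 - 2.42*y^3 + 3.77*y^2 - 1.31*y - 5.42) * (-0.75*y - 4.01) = 1.095*y^5 + 7.6696*y^4 + 6.8767*y^3 - 14.1352*y^2 + 9.3181*y + 21.7342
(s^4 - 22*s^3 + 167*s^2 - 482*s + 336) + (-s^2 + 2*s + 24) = s^4 - 22*s^3 + 166*s^2 - 480*s + 360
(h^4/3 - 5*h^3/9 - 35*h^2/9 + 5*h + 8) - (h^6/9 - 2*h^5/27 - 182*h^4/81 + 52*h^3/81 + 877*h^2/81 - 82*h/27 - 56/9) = -h^6/9 + 2*h^5/27 + 209*h^4/81 - 97*h^3/81 - 1192*h^2/81 + 217*h/27 + 128/9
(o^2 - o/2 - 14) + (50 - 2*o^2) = -o^2 - o/2 + 36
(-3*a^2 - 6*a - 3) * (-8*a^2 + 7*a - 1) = 24*a^4 + 27*a^3 - 15*a^2 - 15*a + 3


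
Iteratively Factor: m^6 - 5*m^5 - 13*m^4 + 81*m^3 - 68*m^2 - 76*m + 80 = (m + 1)*(m^5 - 6*m^4 - 7*m^3 + 88*m^2 - 156*m + 80) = (m - 5)*(m + 1)*(m^4 - m^3 - 12*m^2 + 28*m - 16) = (m - 5)*(m - 2)*(m + 1)*(m^3 + m^2 - 10*m + 8) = (m - 5)*(m - 2)*(m + 1)*(m + 4)*(m^2 - 3*m + 2) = (m - 5)*(m - 2)^2*(m + 1)*(m + 4)*(m - 1)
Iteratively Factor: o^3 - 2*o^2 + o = (o)*(o^2 - 2*o + 1) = o*(o - 1)*(o - 1)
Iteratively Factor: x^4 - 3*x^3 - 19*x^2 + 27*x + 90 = (x + 2)*(x^3 - 5*x^2 - 9*x + 45) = (x + 2)*(x + 3)*(x^2 - 8*x + 15) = (x - 3)*(x + 2)*(x + 3)*(x - 5)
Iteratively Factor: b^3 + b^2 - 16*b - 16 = (b - 4)*(b^2 + 5*b + 4) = (b - 4)*(b + 1)*(b + 4)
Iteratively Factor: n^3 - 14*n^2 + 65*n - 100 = (n - 5)*(n^2 - 9*n + 20) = (n - 5)^2*(n - 4)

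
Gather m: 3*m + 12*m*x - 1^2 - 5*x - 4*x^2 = m*(12*x + 3) - 4*x^2 - 5*x - 1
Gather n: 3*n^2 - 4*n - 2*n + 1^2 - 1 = 3*n^2 - 6*n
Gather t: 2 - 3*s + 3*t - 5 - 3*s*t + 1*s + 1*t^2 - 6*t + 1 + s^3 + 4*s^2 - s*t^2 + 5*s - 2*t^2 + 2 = s^3 + 4*s^2 + 3*s + t^2*(-s - 1) + t*(-3*s - 3)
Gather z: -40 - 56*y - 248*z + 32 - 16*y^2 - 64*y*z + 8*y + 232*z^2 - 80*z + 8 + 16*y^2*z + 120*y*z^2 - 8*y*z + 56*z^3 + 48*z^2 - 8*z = -16*y^2 - 48*y + 56*z^3 + z^2*(120*y + 280) + z*(16*y^2 - 72*y - 336)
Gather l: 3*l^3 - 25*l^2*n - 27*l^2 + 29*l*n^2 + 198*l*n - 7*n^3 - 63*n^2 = 3*l^3 + l^2*(-25*n - 27) + l*(29*n^2 + 198*n) - 7*n^3 - 63*n^2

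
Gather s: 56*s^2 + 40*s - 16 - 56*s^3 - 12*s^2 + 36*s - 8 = -56*s^3 + 44*s^2 + 76*s - 24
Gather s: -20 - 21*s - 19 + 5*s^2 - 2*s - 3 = 5*s^2 - 23*s - 42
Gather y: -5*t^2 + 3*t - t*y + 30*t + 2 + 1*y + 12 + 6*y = -5*t^2 + 33*t + y*(7 - t) + 14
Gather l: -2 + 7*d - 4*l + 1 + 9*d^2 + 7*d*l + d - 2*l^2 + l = 9*d^2 + 8*d - 2*l^2 + l*(7*d - 3) - 1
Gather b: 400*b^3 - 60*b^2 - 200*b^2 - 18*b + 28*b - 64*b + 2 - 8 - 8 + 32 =400*b^3 - 260*b^2 - 54*b + 18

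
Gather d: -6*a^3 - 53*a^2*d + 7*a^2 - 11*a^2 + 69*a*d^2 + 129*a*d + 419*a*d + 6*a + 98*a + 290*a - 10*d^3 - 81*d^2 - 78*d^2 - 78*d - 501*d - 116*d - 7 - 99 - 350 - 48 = -6*a^3 - 4*a^2 + 394*a - 10*d^3 + d^2*(69*a - 159) + d*(-53*a^2 + 548*a - 695) - 504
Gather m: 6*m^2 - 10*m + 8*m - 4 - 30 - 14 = 6*m^2 - 2*m - 48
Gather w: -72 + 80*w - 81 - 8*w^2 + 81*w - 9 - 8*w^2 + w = -16*w^2 + 162*w - 162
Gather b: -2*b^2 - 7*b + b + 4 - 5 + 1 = -2*b^2 - 6*b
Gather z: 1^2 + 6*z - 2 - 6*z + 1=0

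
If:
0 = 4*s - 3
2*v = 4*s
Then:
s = 3/4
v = 3/2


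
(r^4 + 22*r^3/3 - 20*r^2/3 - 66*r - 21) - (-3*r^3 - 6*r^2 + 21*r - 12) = r^4 + 31*r^3/3 - 2*r^2/3 - 87*r - 9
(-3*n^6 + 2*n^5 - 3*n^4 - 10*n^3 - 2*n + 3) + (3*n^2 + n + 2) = -3*n^6 + 2*n^5 - 3*n^4 - 10*n^3 + 3*n^2 - n + 5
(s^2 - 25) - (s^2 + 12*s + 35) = -12*s - 60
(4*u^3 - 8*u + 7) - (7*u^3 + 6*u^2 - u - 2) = -3*u^3 - 6*u^2 - 7*u + 9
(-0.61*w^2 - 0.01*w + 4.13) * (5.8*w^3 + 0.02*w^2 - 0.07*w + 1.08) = -3.538*w^5 - 0.0702*w^4 + 23.9965*w^3 - 0.5755*w^2 - 0.2999*w + 4.4604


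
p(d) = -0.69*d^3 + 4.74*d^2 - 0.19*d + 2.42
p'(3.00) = 9.62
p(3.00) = 25.88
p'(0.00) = -0.19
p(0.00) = 2.42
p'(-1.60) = -20.66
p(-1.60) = 17.68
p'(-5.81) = -125.14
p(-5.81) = 298.85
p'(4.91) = -3.55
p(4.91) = 34.08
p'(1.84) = 10.25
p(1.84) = 13.82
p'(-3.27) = -53.32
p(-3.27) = 77.85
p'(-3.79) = -65.85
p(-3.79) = 108.79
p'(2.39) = 10.64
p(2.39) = 19.62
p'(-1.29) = -15.86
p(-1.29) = 12.03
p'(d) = -2.07*d^2 + 9.48*d - 0.19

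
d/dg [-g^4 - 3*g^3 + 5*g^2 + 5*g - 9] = -4*g^3 - 9*g^2 + 10*g + 5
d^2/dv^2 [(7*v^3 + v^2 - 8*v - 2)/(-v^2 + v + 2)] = -28/(v^3 - 6*v^2 + 12*v - 8)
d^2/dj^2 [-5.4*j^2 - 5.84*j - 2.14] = -10.8000000000000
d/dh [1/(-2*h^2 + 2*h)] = (h - 1/2)/(h^2*(h - 1)^2)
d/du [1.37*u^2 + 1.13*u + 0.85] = 2.74*u + 1.13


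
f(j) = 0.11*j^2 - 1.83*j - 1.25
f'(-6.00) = -3.15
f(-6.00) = 13.69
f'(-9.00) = -3.81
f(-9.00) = 24.13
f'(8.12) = -0.04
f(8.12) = -8.86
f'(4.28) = -0.89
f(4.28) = -7.07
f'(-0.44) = -1.93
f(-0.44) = -0.42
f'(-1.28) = -2.11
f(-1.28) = 1.27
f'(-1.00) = -2.05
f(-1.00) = 0.69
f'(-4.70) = -2.86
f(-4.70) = 9.78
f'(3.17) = -1.13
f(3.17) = -5.95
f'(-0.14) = -1.86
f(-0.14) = -0.99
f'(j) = 0.22*j - 1.83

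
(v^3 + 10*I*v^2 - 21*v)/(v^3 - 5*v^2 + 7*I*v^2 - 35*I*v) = (v + 3*I)/(v - 5)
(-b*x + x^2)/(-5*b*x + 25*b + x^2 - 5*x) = x*(b - x)/(5*b*x - 25*b - x^2 + 5*x)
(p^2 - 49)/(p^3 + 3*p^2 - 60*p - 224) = (p - 7)/(p^2 - 4*p - 32)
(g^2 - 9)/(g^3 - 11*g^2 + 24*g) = (g + 3)/(g*(g - 8))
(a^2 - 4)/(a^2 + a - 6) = (a + 2)/(a + 3)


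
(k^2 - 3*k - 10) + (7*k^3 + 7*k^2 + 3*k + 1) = 7*k^3 + 8*k^2 - 9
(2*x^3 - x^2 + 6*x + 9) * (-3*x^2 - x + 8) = -6*x^5 + x^4 - x^3 - 41*x^2 + 39*x + 72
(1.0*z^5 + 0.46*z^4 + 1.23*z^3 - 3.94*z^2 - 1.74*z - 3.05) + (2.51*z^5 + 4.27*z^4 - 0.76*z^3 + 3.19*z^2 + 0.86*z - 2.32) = 3.51*z^5 + 4.73*z^4 + 0.47*z^3 - 0.75*z^2 - 0.88*z - 5.37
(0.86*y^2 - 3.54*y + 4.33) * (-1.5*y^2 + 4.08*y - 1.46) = -1.29*y^4 + 8.8188*y^3 - 22.1938*y^2 + 22.8348*y - 6.3218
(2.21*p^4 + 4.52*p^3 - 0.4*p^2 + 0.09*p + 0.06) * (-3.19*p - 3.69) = -7.0499*p^5 - 22.5737*p^4 - 15.4028*p^3 + 1.1889*p^2 - 0.5235*p - 0.2214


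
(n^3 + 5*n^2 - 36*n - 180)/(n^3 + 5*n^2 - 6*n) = (n^2 - n - 30)/(n*(n - 1))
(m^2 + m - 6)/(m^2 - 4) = (m + 3)/(m + 2)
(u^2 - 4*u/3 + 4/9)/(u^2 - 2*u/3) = (u - 2/3)/u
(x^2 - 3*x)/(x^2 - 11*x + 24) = x/(x - 8)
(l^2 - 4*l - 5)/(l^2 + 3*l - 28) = (l^2 - 4*l - 5)/(l^2 + 3*l - 28)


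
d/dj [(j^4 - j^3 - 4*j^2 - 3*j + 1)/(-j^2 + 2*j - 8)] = (-2*j^5 + 7*j^4 - 36*j^3 + 13*j^2 + 66*j + 22)/(j^4 - 4*j^3 + 20*j^2 - 32*j + 64)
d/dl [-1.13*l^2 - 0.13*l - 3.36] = -2.26*l - 0.13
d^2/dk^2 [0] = 0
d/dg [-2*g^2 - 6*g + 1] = -4*g - 6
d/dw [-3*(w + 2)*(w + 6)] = -6*w - 24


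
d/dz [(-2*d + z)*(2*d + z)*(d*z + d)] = d*(-4*d^2 + 3*z^2 + 2*z)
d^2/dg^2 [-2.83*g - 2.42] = 0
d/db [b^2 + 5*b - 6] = 2*b + 5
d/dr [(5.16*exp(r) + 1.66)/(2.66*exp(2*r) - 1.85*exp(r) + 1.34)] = (-13.7256*exp(2*r) - 8.8312*exp(r) + 9.9854)*exp(r)/(7.0756*exp(4*r) - 9.842*exp(3*r) + 10.5513*exp(2*r) - 4.958*exp(r) + 1.7956)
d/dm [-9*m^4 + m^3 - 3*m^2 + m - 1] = -36*m^3 + 3*m^2 - 6*m + 1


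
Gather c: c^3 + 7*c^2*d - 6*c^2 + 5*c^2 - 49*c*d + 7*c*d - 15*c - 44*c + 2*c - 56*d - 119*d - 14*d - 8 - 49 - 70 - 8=c^3 + c^2*(7*d - 1) + c*(-42*d - 57) - 189*d - 135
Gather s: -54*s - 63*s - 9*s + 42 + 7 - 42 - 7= -126*s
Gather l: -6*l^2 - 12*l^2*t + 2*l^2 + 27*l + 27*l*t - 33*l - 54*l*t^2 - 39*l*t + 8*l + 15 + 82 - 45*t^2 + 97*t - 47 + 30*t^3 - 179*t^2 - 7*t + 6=l^2*(-12*t - 4) + l*(-54*t^2 - 12*t + 2) + 30*t^3 - 224*t^2 + 90*t + 56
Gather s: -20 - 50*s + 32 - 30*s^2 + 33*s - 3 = -30*s^2 - 17*s + 9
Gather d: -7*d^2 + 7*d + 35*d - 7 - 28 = -7*d^2 + 42*d - 35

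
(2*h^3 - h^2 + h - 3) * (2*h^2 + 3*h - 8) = 4*h^5 + 4*h^4 - 17*h^3 + 5*h^2 - 17*h + 24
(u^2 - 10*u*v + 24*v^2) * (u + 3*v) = u^3 - 7*u^2*v - 6*u*v^2 + 72*v^3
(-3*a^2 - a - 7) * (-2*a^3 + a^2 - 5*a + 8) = 6*a^5 - a^4 + 28*a^3 - 26*a^2 + 27*a - 56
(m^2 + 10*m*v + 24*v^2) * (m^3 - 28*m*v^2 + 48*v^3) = m^5 + 10*m^4*v - 4*m^3*v^2 - 232*m^2*v^3 - 192*m*v^4 + 1152*v^5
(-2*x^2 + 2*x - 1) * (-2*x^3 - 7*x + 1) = 4*x^5 - 4*x^4 + 16*x^3 - 16*x^2 + 9*x - 1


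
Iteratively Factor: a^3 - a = (a + 1)*(a^2 - a) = a*(a + 1)*(a - 1)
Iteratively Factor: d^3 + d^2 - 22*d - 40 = (d + 4)*(d^2 - 3*d - 10) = (d + 2)*(d + 4)*(d - 5)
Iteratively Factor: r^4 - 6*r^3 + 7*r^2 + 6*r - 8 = (r - 2)*(r^3 - 4*r^2 - r + 4) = (r - 2)*(r - 1)*(r^2 - 3*r - 4) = (r - 4)*(r - 2)*(r - 1)*(r + 1)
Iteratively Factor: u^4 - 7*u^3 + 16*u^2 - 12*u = (u)*(u^3 - 7*u^2 + 16*u - 12) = u*(u - 2)*(u^2 - 5*u + 6) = u*(u - 2)^2*(u - 3)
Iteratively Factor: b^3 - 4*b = (b + 2)*(b^2 - 2*b) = (b - 2)*(b + 2)*(b)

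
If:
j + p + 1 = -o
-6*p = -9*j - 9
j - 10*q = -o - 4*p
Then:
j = 20*q/9 - 7/9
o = -50*q/9 - 5/9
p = 10*q/3 + 1/3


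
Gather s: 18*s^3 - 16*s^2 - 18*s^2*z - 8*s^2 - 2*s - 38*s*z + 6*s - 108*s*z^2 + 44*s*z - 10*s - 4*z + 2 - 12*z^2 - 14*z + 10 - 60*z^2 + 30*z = 18*s^3 + s^2*(-18*z - 24) + s*(-108*z^2 + 6*z - 6) - 72*z^2 + 12*z + 12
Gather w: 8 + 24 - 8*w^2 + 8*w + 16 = -8*w^2 + 8*w + 48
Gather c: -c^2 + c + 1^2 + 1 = -c^2 + c + 2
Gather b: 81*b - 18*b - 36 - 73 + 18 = 63*b - 91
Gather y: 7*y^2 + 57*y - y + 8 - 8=7*y^2 + 56*y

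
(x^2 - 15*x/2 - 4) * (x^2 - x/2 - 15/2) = x^4 - 8*x^3 - 31*x^2/4 + 233*x/4 + 30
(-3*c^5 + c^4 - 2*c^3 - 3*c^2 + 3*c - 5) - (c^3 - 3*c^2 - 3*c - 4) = -3*c^5 + c^4 - 3*c^3 + 6*c - 1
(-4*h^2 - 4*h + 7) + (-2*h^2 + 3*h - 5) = -6*h^2 - h + 2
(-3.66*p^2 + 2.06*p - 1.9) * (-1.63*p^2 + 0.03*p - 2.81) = 5.9658*p^4 - 3.4676*p^3 + 13.4434*p^2 - 5.8456*p + 5.339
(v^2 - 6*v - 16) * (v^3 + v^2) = v^5 - 5*v^4 - 22*v^3 - 16*v^2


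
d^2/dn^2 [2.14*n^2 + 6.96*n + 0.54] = 4.28000000000000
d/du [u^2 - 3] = 2*u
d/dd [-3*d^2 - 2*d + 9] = -6*d - 2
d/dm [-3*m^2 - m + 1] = -6*m - 1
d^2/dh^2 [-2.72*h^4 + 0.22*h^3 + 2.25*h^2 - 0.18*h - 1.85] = -32.64*h^2 + 1.32*h + 4.5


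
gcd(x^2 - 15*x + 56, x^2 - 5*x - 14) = x - 7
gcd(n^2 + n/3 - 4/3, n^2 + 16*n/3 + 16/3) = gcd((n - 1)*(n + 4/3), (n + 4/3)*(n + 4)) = n + 4/3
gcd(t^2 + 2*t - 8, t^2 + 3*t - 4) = t + 4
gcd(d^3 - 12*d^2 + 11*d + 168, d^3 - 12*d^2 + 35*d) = d - 7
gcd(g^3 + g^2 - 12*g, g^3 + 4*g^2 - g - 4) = g + 4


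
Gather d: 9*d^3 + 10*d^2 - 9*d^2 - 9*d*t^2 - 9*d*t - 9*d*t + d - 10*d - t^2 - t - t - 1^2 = 9*d^3 + d^2 + d*(-9*t^2 - 18*t - 9) - t^2 - 2*t - 1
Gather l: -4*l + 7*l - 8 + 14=3*l + 6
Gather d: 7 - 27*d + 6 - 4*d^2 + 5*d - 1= -4*d^2 - 22*d + 12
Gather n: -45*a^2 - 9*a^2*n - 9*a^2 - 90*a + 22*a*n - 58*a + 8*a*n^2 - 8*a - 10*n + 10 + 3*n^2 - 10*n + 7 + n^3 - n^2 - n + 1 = -54*a^2 - 156*a + n^3 + n^2*(8*a + 2) + n*(-9*a^2 + 22*a - 21) + 18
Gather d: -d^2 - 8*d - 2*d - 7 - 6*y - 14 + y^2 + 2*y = -d^2 - 10*d + y^2 - 4*y - 21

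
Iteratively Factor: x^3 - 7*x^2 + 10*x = (x)*(x^2 - 7*x + 10) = x*(x - 2)*(x - 5)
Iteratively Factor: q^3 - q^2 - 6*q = (q - 3)*(q^2 + 2*q) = q*(q - 3)*(q + 2)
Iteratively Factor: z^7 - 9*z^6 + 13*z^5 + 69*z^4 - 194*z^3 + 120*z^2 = (z - 5)*(z^6 - 4*z^5 - 7*z^4 + 34*z^3 - 24*z^2) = (z - 5)*(z - 4)*(z^5 - 7*z^3 + 6*z^2) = (z - 5)*(z - 4)*(z + 3)*(z^4 - 3*z^3 + 2*z^2) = z*(z - 5)*(z - 4)*(z + 3)*(z^3 - 3*z^2 + 2*z) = z*(z - 5)*(z - 4)*(z - 1)*(z + 3)*(z^2 - 2*z) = z^2*(z - 5)*(z - 4)*(z - 1)*(z + 3)*(z - 2)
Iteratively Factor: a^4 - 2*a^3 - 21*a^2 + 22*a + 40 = (a - 5)*(a^3 + 3*a^2 - 6*a - 8) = (a - 5)*(a + 4)*(a^2 - a - 2) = (a - 5)*(a + 1)*(a + 4)*(a - 2)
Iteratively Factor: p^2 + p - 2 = (p - 1)*(p + 2)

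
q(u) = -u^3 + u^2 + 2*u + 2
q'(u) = -3*u^2 + 2*u + 2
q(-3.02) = 32.62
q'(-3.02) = -31.40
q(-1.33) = 3.46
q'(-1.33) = -5.97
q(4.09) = -41.51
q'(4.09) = -40.00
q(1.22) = 4.11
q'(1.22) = -0.03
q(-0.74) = 1.47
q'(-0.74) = -1.12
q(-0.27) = 1.55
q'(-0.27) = 1.24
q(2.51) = -2.49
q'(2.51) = -11.88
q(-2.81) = 26.46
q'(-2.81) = -27.31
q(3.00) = -10.00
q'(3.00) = -19.00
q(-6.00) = 242.00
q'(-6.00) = -118.00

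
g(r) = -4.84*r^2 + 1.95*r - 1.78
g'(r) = 1.95 - 9.68*r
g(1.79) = -13.80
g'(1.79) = -15.38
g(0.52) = -2.07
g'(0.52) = -3.08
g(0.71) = -2.84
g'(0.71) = -4.92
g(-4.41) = -104.51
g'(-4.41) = 44.64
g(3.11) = -42.53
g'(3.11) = -28.15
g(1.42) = -8.77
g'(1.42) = -11.80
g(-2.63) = -40.39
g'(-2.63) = 27.41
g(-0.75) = -5.96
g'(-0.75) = 9.21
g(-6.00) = -187.72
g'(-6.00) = 60.03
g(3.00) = -39.49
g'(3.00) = -27.09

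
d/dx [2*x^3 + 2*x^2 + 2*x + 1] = 6*x^2 + 4*x + 2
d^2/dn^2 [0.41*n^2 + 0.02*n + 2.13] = 0.820000000000000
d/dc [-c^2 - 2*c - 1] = -2*c - 2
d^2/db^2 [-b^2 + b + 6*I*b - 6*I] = -2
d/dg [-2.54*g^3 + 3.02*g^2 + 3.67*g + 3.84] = -7.62*g^2 + 6.04*g + 3.67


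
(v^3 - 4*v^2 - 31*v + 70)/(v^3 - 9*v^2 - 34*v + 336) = (v^2 + 3*v - 10)/(v^2 - 2*v - 48)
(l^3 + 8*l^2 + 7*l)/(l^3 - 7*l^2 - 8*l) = (l + 7)/(l - 8)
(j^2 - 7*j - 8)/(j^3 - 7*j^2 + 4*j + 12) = (j - 8)/(j^2 - 8*j + 12)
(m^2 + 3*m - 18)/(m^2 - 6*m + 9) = (m + 6)/(m - 3)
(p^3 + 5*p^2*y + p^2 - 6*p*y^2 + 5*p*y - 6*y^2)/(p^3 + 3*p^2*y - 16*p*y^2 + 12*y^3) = (-p - 1)/(-p + 2*y)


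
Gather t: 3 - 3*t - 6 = -3*t - 3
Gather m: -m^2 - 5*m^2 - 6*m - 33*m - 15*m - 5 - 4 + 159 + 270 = -6*m^2 - 54*m + 420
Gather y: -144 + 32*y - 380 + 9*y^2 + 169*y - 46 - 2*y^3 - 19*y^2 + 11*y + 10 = -2*y^3 - 10*y^2 + 212*y - 560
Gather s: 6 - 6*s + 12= 18 - 6*s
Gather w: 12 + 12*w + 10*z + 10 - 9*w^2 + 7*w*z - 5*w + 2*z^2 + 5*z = -9*w^2 + w*(7*z + 7) + 2*z^2 + 15*z + 22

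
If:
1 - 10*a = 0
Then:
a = 1/10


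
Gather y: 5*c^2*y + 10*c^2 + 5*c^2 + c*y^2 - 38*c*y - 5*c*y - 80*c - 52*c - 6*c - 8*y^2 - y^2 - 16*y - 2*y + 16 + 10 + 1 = 15*c^2 - 138*c + y^2*(c - 9) + y*(5*c^2 - 43*c - 18) + 27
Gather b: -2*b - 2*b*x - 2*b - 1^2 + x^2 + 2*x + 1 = b*(-2*x - 4) + x^2 + 2*x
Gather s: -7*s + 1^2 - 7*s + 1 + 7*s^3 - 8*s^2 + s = 7*s^3 - 8*s^2 - 13*s + 2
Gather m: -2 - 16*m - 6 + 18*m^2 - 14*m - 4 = 18*m^2 - 30*m - 12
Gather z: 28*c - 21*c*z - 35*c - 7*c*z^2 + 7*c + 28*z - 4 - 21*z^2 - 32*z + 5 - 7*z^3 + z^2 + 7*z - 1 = -7*z^3 + z^2*(-7*c - 20) + z*(3 - 21*c)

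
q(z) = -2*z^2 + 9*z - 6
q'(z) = 9 - 4*z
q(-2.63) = -43.50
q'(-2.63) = 19.52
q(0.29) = -3.56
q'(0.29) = 7.84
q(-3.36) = -58.82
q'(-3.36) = 22.44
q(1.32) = 2.40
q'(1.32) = 3.72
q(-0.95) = -16.36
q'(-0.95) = 12.80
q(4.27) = -4.04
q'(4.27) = -8.08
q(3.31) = 1.88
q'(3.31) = -4.24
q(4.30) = -4.28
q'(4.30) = -8.20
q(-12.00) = -402.00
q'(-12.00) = 57.00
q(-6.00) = -132.00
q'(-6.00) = 33.00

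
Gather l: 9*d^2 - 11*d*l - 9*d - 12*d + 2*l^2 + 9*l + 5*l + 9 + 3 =9*d^2 - 21*d + 2*l^2 + l*(14 - 11*d) + 12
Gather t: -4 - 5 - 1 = -10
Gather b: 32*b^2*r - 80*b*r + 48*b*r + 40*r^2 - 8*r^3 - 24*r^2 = 32*b^2*r - 32*b*r - 8*r^3 + 16*r^2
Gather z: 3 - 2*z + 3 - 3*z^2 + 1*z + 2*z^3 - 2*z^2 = 2*z^3 - 5*z^2 - z + 6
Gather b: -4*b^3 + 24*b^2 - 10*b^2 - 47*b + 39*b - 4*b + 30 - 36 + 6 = -4*b^3 + 14*b^2 - 12*b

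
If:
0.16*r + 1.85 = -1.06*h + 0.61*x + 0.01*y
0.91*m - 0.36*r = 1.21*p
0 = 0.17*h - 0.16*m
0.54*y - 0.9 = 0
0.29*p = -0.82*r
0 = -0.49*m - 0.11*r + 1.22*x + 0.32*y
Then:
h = -2.74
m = -2.91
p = -2.45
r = 0.87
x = -1.53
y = 1.67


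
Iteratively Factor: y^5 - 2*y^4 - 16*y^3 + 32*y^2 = (y)*(y^4 - 2*y^3 - 16*y^2 + 32*y) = y*(y - 4)*(y^3 + 2*y^2 - 8*y) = y^2*(y - 4)*(y^2 + 2*y - 8) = y^2*(y - 4)*(y + 4)*(y - 2)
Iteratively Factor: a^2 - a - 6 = (a + 2)*(a - 3)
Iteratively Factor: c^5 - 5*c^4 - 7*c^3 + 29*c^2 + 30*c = (c + 2)*(c^4 - 7*c^3 + 7*c^2 + 15*c) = c*(c + 2)*(c^3 - 7*c^2 + 7*c + 15) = c*(c - 3)*(c + 2)*(c^2 - 4*c - 5) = c*(c - 5)*(c - 3)*(c + 2)*(c + 1)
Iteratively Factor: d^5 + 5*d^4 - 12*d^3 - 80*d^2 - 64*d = (d + 1)*(d^4 + 4*d^3 - 16*d^2 - 64*d) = (d - 4)*(d + 1)*(d^3 + 8*d^2 + 16*d) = (d - 4)*(d + 1)*(d + 4)*(d^2 + 4*d) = d*(d - 4)*(d + 1)*(d + 4)*(d + 4)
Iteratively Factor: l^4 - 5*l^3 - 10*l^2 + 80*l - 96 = (l + 4)*(l^3 - 9*l^2 + 26*l - 24) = (l - 2)*(l + 4)*(l^2 - 7*l + 12) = (l - 3)*(l - 2)*(l + 4)*(l - 4)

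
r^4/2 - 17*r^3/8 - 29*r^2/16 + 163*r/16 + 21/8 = (r/2 + 1)*(r - 7/2)*(r - 3)*(r + 1/4)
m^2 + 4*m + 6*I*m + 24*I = (m + 4)*(m + 6*I)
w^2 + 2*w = w*(w + 2)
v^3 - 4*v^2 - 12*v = v*(v - 6)*(v + 2)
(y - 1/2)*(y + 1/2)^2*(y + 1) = y^4 + 3*y^3/2 + y^2/4 - 3*y/8 - 1/8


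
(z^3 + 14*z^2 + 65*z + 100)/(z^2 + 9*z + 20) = z + 5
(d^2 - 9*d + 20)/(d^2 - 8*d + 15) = (d - 4)/(d - 3)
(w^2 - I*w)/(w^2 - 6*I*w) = (w - I)/(w - 6*I)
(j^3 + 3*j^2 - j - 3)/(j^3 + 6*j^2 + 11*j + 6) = (j - 1)/(j + 2)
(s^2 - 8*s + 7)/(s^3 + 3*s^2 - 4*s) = (s - 7)/(s*(s + 4))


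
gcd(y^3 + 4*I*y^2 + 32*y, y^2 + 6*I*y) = y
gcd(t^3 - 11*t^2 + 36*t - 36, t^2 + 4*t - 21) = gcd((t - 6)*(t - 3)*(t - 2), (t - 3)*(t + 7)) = t - 3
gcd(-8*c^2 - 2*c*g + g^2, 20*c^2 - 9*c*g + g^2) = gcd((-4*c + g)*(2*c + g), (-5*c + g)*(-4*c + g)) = 4*c - g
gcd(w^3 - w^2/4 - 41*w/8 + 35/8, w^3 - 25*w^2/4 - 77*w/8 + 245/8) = w^2 + 3*w/4 - 35/8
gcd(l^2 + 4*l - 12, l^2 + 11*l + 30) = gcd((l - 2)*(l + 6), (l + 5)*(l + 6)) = l + 6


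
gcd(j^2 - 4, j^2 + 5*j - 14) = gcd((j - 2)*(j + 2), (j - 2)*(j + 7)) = j - 2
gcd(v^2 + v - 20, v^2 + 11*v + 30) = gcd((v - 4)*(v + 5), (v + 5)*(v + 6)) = v + 5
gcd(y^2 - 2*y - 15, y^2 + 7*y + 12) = y + 3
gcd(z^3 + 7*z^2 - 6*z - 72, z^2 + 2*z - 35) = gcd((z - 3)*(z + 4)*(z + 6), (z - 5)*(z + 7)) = 1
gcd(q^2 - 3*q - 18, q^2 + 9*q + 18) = q + 3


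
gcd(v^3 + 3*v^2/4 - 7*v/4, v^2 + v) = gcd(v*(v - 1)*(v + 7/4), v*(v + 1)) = v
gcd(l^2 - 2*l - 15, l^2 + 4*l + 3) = l + 3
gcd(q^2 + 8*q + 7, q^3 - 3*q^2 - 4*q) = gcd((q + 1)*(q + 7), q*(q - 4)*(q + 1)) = q + 1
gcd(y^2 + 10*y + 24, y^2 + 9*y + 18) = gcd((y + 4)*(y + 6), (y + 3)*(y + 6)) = y + 6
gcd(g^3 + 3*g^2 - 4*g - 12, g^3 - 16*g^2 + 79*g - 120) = 1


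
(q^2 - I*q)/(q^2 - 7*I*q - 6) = q/(q - 6*I)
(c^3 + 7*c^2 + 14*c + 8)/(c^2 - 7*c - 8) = (c^2 + 6*c + 8)/(c - 8)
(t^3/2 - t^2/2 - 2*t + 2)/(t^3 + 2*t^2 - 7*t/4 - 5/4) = 2*(t^2 - 4)/(4*t^2 + 12*t + 5)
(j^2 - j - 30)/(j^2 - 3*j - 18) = (j + 5)/(j + 3)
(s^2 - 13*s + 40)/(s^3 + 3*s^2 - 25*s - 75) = (s - 8)/(s^2 + 8*s + 15)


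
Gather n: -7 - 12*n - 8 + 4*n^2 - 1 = 4*n^2 - 12*n - 16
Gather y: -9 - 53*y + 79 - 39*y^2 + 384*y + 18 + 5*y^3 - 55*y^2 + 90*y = 5*y^3 - 94*y^2 + 421*y + 88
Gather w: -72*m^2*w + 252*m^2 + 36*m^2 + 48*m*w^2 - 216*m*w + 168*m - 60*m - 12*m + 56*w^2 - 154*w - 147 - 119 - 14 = 288*m^2 + 96*m + w^2*(48*m + 56) + w*(-72*m^2 - 216*m - 154) - 280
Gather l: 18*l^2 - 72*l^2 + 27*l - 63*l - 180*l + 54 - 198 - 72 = -54*l^2 - 216*l - 216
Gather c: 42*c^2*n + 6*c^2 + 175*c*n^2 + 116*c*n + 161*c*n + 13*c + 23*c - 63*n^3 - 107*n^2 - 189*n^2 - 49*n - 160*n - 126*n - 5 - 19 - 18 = c^2*(42*n + 6) + c*(175*n^2 + 277*n + 36) - 63*n^3 - 296*n^2 - 335*n - 42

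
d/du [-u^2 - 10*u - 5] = -2*u - 10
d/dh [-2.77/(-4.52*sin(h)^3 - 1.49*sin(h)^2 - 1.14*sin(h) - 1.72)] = (-8.2546*sin(h) + 18.7806*cos(2*h) - 21.9384)*cos(h)/(4.52*sin(h)^3 + 1.49*sin(h)^2 + 1.14*sin(h) + 1.72)^2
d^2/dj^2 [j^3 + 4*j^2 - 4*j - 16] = 6*j + 8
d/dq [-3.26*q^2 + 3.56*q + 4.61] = 3.56 - 6.52*q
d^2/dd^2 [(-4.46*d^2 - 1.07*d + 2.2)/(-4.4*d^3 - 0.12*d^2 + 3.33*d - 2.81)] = (172.6912*d^6 + 124.2912*d^5 - 115.62672*d^4 - 755.643232*d^3 + 25.439088*d^2 + 166.314696*d + 43.150354)/(85.184*d^9 + 6.9696*d^8 - 193.21632*d^7 + 152.657088*d^6 + 155.131704*d^5 - 242.919324*d^4 + 60.565227*d^3 + 96.322023*d^2 - 78.882039*d + 22.188041)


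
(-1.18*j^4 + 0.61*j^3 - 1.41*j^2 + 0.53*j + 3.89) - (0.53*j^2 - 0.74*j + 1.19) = -1.18*j^4 + 0.61*j^3 - 1.94*j^2 + 1.27*j + 2.7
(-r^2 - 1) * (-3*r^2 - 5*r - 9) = 3*r^4 + 5*r^3 + 12*r^2 + 5*r + 9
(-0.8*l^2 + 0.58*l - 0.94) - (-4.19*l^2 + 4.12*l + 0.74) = 3.39*l^2 - 3.54*l - 1.68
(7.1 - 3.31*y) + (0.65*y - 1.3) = 5.8 - 2.66*y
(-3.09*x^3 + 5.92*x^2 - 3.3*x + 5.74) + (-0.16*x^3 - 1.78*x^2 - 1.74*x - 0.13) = -3.25*x^3 + 4.14*x^2 - 5.04*x + 5.61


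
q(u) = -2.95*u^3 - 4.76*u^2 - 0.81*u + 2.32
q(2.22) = -55.21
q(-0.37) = 2.12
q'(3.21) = -122.56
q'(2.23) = -66.05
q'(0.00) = -0.81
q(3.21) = -146.90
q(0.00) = 2.32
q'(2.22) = -65.56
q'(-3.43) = -72.28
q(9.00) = -2541.08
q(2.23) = -55.87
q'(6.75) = -468.30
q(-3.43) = 68.14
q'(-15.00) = -1849.26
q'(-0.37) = 1.50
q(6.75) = -1127.29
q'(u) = -8.85*u^2 - 9.52*u - 0.81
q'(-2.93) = -48.89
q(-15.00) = 8899.72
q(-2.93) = 38.03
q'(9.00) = -803.34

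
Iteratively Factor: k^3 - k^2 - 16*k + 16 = (k + 4)*(k^2 - 5*k + 4) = (k - 1)*(k + 4)*(k - 4)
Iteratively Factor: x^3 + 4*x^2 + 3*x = (x)*(x^2 + 4*x + 3) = x*(x + 1)*(x + 3)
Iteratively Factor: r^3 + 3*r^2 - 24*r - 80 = (r - 5)*(r^2 + 8*r + 16) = (r - 5)*(r + 4)*(r + 4)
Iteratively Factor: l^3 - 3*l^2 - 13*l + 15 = (l - 1)*(l^2 - 2*l - 15) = (l - 1)*(l + 3)*(l - 5)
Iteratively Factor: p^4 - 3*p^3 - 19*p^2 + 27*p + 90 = (p + 3)*(p^3 - 6*p^2 - p + 30) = (p + 2)*(p + 3)*(p^2 - 8*p + 15) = (p - 3)*(p + 2)*(p + 3)*(p - 5)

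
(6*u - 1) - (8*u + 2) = -2*u - 3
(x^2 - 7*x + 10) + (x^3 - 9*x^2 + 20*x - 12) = x^3 - 8*x^2 + 13*x - 2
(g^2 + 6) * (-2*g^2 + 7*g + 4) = -2*g^4 + 7*g^3 - 8*g^2 + 42*g + 24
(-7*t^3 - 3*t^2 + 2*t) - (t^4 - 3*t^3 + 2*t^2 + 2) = -t^4 - 4*t^3 - 5*t^2 + 2*t - 2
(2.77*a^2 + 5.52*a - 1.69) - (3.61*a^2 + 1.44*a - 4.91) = -0.84*a^2 + 4.08*a + 3.22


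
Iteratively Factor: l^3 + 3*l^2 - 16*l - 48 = (l + 4)*(l^2 - l - 12) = (l - 4)*(l + 4)*(l + 3)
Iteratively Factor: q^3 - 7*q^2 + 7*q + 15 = (q - 5)*(q^2 - 2*q - 3) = (q - 5)*(q - 3)*(q + 1)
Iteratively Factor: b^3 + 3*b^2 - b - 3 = (b - 1)*(b^2 + 4*b + 3) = (b - 1)*(b + 1)*(b + 3)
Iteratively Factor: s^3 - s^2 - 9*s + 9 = (s - 3)*(s^2 + 2*s - 3) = (s - 3)*(s - 1)*(s + 3)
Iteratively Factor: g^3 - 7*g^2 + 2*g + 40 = (g + 2)*(g^2 - 9*g + 20) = (g - 4)*(g + 2)*(g - 5)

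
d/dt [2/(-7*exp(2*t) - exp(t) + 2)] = (28*exp(t) + 2)*exp(t)/(7*exp(2*t) + exp(t) - 2)^2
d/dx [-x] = -1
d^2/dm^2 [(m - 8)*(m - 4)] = 2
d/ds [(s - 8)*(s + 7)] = 2*s - 1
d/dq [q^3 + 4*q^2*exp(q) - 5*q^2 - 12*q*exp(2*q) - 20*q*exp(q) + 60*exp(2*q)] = 4*q^2*exp(q) + 3*q^2 - 24*q*exp(2*q) - 12*q*exp(q) - 10*q + 108*exp(2*q) - 20*exp(q)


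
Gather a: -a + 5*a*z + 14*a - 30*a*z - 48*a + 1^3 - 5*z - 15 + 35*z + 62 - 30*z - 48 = a*(-25*z - 35)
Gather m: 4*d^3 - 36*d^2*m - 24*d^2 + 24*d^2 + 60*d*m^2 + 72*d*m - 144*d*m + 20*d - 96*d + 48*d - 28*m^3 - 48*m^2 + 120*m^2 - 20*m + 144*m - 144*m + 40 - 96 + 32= 4*d^3 - 28*d - 28*m^3 + m^2*(60*d + 72) + m*(-36*d^2 - 72*d - 20) - 24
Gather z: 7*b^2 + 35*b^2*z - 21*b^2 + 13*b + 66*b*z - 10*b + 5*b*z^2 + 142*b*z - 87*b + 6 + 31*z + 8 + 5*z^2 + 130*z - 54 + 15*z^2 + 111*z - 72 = -14*b^2 - 84*b + z^2*(5*b + 20) + z*(35*b^2 + 208*b + 272) - 112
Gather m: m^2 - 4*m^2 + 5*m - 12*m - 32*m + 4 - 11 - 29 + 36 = -3*m^2 - 39*m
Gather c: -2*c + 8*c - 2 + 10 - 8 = 6*c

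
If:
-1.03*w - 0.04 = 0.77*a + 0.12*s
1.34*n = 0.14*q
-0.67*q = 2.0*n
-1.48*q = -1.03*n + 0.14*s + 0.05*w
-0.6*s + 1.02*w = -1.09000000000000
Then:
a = 1.08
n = 0.00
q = 0.00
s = 0.32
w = -0.88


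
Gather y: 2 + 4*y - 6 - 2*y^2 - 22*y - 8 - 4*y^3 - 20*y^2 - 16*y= -4*y^3 - 22*y^2 - 34*y - 12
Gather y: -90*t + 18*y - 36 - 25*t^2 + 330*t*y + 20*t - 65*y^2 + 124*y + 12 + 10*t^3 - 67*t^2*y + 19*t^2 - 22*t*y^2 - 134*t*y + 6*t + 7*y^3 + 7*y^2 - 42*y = 10*t^3 - 6*t^2 - 64*t + 7*y^3 + y^2*(-22*t - 58) + y*(-67*t^2 + 196*t + 100) - 24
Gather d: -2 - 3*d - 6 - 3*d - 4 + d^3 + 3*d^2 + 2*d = d^3 + 3*d^2 - 4*d - 12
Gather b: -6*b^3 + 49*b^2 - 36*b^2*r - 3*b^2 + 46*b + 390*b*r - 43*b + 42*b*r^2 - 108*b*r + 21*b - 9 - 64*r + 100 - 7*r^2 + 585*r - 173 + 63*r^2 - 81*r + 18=-6*b^3 + b^2*(46 - 36*r) + b*(42*r^2 + 282*r + 24) + 56*r^2 + 440*r - 64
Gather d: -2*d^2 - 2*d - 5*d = -2*d^2 - 7*d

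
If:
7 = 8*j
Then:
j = 7/8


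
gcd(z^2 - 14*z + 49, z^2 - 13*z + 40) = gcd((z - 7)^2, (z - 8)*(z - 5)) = 1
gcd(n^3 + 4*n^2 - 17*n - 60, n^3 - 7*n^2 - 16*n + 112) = n - 4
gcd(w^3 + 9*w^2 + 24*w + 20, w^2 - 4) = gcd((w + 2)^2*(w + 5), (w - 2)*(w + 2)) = w + 2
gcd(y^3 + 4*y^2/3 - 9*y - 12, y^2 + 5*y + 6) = y + 3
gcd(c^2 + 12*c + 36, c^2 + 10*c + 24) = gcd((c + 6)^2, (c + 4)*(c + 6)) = c + 6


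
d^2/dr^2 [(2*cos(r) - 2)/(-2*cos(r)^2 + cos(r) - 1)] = (28*(1 - cos(r)^2)^2 - 8*cos(r)^5 + 28*cos(r)^3 - 8*cos(r)^2 - 20)/(-2*cos(r)^2 + cos(r) - 1)^3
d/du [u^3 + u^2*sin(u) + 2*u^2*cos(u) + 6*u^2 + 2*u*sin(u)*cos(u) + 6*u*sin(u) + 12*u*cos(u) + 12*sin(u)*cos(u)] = -2*u^2*sin(u) + u^2*cos(u) + 3*u^2 + 2*u*cos(2*u) + 10*sqrt(2)*u*cos(u + pi/4) + 12*u + 6*sin(u) + sin(2*u) + 12*cos(u) + 12*cos(2*u)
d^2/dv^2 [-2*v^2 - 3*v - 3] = -4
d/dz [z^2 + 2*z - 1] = 2*z + 2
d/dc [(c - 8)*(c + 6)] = 2*c - 2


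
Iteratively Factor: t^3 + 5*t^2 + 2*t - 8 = (t - 1)*(t^2 + 6*t + 8) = (t - 1)*(t + 4)*(t + 2)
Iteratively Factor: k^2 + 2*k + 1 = (k + 1)*(k + 1)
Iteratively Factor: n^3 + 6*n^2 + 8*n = (n + 2)*(n^2 + 4*n) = (n + 2)*(n + 4)*(n)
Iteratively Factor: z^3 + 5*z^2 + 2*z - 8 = (z - 1)*(z^2 + 6*z + 8) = (z - 1)*(z + 2)*(z + 4)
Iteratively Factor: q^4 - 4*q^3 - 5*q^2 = (q)*(q^3 - 4*q^2 - 5*q) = q^2*(q^2 - 4*q - 5) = q^2*(q + 1)*(q - 5)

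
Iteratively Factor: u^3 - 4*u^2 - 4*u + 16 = (u - 4)*(u^2 - 4) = (u - 4)*(u + 2)*(u - 2)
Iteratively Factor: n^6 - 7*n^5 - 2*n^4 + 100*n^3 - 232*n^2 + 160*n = (n - 2)*(n^5 - 5*n^4 - 12*n^3 + 76*n^2 - 80*n) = (n - 2)^2*(n^4 - 3*n^3 - 18*n^2 + 40*n) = n*(n - 2)^2*(n^3 - 3*n^2 - 18*n + 40) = n*(n - 2)^3*(n^2 - n - 20) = n*(n - 5)*(n - 2)^3*(n + 4)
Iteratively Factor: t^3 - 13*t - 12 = (t + 3)*(t^2 - 3*t - 4) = (t + 1)*(t + 3)*(t - 4)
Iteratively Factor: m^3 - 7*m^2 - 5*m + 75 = (m - 5)*(m^2 - 2*m - 15) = (m - 5)*(m + 3)*(m - 5)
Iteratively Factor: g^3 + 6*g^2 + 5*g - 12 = (g + 4)*(g^2 + 2*g - 3) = (g - 1)*(g + 4)*(g + 3)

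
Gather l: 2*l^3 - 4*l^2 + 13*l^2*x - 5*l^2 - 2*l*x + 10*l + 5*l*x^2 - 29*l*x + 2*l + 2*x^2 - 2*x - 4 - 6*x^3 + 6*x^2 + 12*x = 2*l^3 + l^2*(13*x - 9) + l*(5*x^2 - 31*x + 12) - 6*x^3 + 8*x^2 + 10*x - 4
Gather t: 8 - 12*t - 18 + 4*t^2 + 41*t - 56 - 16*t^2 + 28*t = -12*t^2 + 57*t - 66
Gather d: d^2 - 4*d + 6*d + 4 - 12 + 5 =d^2 + 2*d - 3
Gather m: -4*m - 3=-4*m - 3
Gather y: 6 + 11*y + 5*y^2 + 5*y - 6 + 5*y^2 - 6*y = 10*y^2 + 10*y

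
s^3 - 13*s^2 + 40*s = s*(s - 8)*(s - 5)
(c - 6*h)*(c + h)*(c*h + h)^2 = c^4*h^2 - 5*c^3*h^3 + 2*c^3*h^2 - 6*c^2*h^4 - 10*c^2*h^3 + c^2*h^2 - 12*c*h^4 - 5*c*h^3 - 6*h^4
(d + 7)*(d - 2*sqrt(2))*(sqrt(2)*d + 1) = sqrt(2)*d^3 - 3*d^2 + 7*sqrt(2)*d^2 - 21*d - 2*sqrt(2)*d - 14*sqrt(2)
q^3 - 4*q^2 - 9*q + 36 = (q - 4)*(q - 3)*(q + 3)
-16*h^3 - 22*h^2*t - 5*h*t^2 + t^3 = (-8*h + t)*(h + t)*(2*h + t)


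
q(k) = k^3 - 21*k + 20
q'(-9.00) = 222.00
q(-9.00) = -520.00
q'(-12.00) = 411.00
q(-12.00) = -1456.00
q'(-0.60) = -19.92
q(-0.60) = 32.38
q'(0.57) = -20.03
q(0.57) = 8.22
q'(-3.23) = 10.30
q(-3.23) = 54.13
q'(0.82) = -18.98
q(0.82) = 3.33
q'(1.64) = -12.93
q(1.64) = -10.03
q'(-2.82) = 2.86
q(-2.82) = 56.79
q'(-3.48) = 15.33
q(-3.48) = 50.94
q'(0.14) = -20.94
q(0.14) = 17.06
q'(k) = 3*k^2 - 21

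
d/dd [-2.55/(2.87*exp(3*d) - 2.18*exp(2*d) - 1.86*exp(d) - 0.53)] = (21.9555*exp(2*d) - 11.118*exp(d) - 4.743)*exp(d)/(-2.87*exp(3*d) + 2.18*exp(2*d) + 1.86*exp(d) + 0.53)^2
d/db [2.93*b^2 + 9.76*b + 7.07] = 5.86*b + 9.76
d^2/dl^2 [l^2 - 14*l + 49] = 2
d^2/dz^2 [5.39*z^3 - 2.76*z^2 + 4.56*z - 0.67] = 32.34*z - 5.52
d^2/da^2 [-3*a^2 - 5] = -6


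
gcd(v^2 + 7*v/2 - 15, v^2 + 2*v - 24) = v + 6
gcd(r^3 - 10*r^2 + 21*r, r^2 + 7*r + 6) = 1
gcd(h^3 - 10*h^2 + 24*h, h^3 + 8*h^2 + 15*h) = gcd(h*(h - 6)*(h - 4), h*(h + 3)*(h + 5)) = h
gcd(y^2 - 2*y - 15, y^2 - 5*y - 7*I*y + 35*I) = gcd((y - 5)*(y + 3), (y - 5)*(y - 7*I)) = y - 5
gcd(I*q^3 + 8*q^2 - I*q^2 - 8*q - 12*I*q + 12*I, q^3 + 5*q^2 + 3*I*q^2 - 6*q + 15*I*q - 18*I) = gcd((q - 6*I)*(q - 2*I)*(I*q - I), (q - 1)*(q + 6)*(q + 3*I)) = q - 1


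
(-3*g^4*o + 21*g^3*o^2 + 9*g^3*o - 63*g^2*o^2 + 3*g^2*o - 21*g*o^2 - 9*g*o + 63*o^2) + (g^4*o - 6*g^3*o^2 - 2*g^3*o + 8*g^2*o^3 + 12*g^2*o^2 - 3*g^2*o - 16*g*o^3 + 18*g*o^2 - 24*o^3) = -2*g^4*o + 15*g^3*o^2 + 7*g^3*o + 8*g^2*o^3 - 51*g^2*o^2 - 16*g*o^3 - 3*g*o^2 - 9*g*o - 24*o^3 + 63*o^2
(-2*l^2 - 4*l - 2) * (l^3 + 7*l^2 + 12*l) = -2*l^5 - 18*l^4 - 54*l^3 - 62*l^2 - 24*l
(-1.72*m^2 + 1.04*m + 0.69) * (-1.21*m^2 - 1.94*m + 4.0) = 2.0812*m^4 + 2.0784*m^3 - 9.7325*m^2 + 2.8214*m + 2.76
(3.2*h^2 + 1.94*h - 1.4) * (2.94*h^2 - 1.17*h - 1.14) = 9.408*h^4 + 1.9596*h^3 - 10.0338*h^2 - 0.5736*h + 1.596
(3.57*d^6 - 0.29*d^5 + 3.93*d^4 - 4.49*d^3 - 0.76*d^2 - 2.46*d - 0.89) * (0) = 0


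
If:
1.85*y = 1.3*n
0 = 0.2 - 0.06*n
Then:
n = 3.33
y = 2.34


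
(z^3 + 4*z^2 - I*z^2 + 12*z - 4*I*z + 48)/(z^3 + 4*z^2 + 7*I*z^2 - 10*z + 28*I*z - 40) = (z^2 - I*z + 12)/(z^2 + 7*I*z - 10)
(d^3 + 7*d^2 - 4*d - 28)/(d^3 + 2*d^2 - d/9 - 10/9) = 9*(d^3 + 7*d^2 - 4*d - 28)/(9*d^3 + 18*d^2 - d - 10)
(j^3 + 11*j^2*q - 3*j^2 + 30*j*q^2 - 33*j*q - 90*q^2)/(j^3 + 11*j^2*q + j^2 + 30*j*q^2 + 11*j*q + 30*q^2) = (j - 3)/(j + 1)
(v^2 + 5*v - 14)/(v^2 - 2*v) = (v + 7)/v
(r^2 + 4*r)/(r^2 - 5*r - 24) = r*(r + 4)/(r^2 - 5*r - 24)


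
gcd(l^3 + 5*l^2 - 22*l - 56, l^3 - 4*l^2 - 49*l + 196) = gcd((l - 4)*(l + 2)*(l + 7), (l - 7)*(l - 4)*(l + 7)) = l^2 + 3*l - 28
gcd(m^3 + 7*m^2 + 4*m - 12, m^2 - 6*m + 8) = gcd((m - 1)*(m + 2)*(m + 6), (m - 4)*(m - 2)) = 1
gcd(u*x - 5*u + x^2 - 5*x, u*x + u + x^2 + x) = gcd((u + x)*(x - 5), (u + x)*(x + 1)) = u + x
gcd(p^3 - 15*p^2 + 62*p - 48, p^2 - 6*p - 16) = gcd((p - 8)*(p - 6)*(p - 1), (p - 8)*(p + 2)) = p - 8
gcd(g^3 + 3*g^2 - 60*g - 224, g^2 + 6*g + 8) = g + 4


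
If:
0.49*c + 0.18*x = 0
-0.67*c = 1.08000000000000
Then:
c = -1.61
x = 4.39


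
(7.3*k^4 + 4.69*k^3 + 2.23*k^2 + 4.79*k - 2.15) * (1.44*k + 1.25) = 10.512*k^5 + 15.8786*k^4 + 9.0737*k^3 + 9.6851*k^2 + 2.8915*k - 2.6875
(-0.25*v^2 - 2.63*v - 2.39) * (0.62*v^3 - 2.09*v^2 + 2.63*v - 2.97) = -0.155*v^5 - 1.1081*v^4 + 3.3574*v^3 - 1.1793*v^2 + 1.5254*v + 7.0983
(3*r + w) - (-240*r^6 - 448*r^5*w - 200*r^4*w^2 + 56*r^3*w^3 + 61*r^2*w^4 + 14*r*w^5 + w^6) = 240*r^6 + 448*r^5*w + 200*r^4*w^2 - 56*r^3*w^3 - 61*r^2*w^4 - 14*r*w^5 + 3*r - w^6 + w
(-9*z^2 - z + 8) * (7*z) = -63*z^3 - 7*z^2 + 56*z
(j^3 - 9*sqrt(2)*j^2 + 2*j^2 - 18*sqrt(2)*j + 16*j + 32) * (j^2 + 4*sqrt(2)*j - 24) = j^5 - 5*sqrt(2)*j^4 + 2*j^4 - 80*j^3 - 10*sqrt(2)*j^3 - 160*j^2 + 280*sqrt(2)*j^2 - 384*j + 560*sqrt(2)*j - 768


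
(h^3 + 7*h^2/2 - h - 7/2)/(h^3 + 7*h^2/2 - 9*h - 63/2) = (h^2 - 1)/(h^2 - 9)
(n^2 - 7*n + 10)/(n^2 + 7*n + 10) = (n^2 - 7*n + 10)/(n^2 + 7*n + 10)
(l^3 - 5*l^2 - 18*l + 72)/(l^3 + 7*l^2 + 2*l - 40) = (l^2 - 9*l + 18)/(l^2 + 3*l - 10)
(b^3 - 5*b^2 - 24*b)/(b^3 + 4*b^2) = (b^2 - 5*b - 24)/(b*(b + 4))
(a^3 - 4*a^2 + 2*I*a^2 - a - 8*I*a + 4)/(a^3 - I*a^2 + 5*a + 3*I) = (a - 4)/(a - 3*I)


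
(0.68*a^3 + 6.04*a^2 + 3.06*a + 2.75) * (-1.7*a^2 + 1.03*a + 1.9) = -1.156*a^5 - 9.5676*a^4 + 2.3112*a^3 + 9.9528*a^2 + 8.6465*a + 5.225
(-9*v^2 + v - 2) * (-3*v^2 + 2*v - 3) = 27*v^4 - 21*v^3 + 35*v^2 - 7*v + 6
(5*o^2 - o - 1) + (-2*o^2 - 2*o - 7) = 3*o^2 - 3*o - 8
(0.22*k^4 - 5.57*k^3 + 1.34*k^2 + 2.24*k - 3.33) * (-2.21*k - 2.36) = -0.4862*k^5 + 11.7905*k^4 + 10.1838*k^3 - 8.1128*k^2 + 2.0729*k + 7.8588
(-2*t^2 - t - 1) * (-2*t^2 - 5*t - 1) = 4*t^4 + 12*t^3 + 9*t^2 + 6*t + 1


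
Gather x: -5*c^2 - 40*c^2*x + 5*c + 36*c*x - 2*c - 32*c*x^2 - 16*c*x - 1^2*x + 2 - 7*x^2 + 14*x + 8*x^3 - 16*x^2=-5*c^2 + 3*c + 8*x^3 + x^2*(-32*c - 23) + x*(-40*c^2 + 20*c + 13) + 2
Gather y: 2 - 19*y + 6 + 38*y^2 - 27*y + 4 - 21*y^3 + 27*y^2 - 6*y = -21*y^3 + 65*y^2 - 52*y + 12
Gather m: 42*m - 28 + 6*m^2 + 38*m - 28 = 6*m^2 + 80*m - 56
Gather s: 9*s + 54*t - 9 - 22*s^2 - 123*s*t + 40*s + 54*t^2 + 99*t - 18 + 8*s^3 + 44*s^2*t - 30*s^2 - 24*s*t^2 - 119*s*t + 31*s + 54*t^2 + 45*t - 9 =8*s^3 + s^2*(44*t - 52) + s*(-24*t^2 - 242*t + 80) + 108*t^2 + 198*t - 36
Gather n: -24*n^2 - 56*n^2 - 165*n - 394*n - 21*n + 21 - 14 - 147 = -80*n^2 - 580*n - 140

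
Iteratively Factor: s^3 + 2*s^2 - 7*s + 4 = (s - 1)*(s^2 + 3*s - 4) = (s - 1)^2*(s + 4)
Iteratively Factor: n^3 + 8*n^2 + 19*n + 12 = (n + 4)*(n^2 + 4*n + 3) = (n + 3)*(n + 4)*(n + 1)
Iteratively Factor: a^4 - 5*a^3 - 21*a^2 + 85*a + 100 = (a - 5)*(a^3 - 21*a - 20) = (a - 5)*(a + 4)*(a^2 - 4*a - 5) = (a - 5)*(a + 1)*(a + 4)*(a - 5)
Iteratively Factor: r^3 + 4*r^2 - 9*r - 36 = (r - 3)*(r^2 + 7*r + 12) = (r - 3)*(r + 4)*(r + 3)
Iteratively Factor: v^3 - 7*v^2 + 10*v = (v - 2)*(v^2 - 5*v) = v*(v - 2)*(v - 5)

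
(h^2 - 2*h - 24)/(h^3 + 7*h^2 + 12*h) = (h - 6)/(h*(h + 3))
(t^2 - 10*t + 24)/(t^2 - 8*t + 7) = (t^2 - 10*t + 24)/(t^2 - 8*t + 7)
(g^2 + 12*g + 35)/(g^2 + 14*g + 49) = (g + 5)/(g + 7)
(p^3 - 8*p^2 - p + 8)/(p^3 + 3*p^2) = (p^3 - 8*p^2 - p + 8)/(p^2*(p + 3))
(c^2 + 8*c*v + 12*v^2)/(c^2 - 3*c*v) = (c^2 + 8*c*v + 12*v^2)/(c*(c - 3*v))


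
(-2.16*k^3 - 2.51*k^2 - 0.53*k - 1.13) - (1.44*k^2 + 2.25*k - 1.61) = -2.16*k^3 - 3.95*k^2 - 2.78*k + 0.48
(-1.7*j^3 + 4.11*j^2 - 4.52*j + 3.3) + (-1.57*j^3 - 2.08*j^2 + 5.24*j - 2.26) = -3.27*j^3 + 2.03*j^2 + 0.720000000000001*j + 1.04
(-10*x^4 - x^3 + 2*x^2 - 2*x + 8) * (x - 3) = -10*x^5 + 29*x^4 + 5*x^3 - 8*x^2 + 14*x - 24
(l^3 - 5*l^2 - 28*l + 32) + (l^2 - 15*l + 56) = l^3 - 4*l^2 - 43*l + 88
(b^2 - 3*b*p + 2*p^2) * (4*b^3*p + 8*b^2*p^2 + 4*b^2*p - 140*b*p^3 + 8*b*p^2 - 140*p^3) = 4*b^5*p - 4*b^4*p^2 + 4*b^4*p - 156*b^3*p^3 - 4*b^3*p^2 + 436*b^2*p^4 - 156*b^2*p^3 - 280*b*p^5 + 436*b*p^4 - 280*p^5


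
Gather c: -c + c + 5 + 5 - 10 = 0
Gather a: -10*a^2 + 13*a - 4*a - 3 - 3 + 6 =-10*a^2 + 9*a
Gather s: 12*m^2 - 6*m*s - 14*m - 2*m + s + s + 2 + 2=12*m^2 - 16*m + s*(2 - 6*m) + 4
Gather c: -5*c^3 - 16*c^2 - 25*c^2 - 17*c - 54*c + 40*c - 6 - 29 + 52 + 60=-5*c^3 - 41*c^2 - 31*c + 77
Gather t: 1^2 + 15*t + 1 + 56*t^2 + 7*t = 56*t^2 + 22*t + 2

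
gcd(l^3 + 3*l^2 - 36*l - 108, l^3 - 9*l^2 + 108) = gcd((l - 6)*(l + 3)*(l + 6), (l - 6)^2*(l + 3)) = l^2 - 3*l - 18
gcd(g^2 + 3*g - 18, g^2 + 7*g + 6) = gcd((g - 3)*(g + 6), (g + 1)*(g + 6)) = g + 6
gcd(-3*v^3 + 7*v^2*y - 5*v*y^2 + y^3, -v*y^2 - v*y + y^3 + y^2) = -v + y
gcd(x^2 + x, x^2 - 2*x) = x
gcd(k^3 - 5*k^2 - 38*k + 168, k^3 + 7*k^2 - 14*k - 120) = k^2 + 2*k - 24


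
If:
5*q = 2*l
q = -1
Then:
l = -5/2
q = -1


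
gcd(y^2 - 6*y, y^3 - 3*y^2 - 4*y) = y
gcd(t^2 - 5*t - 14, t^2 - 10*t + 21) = t - 7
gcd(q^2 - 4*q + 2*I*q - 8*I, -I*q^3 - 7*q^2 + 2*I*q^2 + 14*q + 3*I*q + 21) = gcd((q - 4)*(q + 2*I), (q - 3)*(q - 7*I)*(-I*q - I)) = 1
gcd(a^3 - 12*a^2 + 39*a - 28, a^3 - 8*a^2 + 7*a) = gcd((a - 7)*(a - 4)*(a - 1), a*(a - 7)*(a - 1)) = a^2 - 8*a + 7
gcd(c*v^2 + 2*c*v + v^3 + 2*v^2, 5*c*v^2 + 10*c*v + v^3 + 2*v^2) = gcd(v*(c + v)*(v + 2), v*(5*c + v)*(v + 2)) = v^2 + 2*v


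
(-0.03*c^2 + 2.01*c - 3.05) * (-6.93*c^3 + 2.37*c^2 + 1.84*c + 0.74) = 0.2079*c^5 - 14.0004*c^4 + 25.845*c^3 - 3.5523*c^2 - 4.1246*c - 2.257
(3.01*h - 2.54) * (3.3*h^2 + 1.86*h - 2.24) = 9.933*h^3 - 2.7834*h^2 - 11.4668*h + 5.6896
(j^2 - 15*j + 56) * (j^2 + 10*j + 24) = j^4 - 5*j^3 - 70*j^2 + 200*j + 1344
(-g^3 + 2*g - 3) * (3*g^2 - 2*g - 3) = -3*g^5 + 2*g^4 + 9*g^3 - 13*g^2 + 9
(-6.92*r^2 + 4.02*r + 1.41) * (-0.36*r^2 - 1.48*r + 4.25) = 2.4912*r^4 + 8.7944*r^3 - 35.8672*r^2 + 14.9982*r + 5.9925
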